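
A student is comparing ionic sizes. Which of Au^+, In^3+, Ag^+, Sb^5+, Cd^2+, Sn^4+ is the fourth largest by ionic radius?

In^3+

Electron counts and nuclear charges: Sb^5+ (Z=51, 46 e⁻), Sn^4+ (Z=50, 46 e⁻), In^3+ (Z=49, 46 e⁻), Cd^2+ (Z=48, 46 e⁻), Ag^+ (Z=47, 46 e⁻), Au^+ (Z=79, 78 e⁻). Sb^5+ < Sn^4+ (isoelectronic, higher Z=51 is smaller); Sn^4+ < In^3+ (isoelectronic, higher Z=50 is smaller); In^3+ < Cd^2+ (both 46 e⁻, Z=49>48); Cd^2+ < Ag^+ (isoelectronic, higher Z=48 is smaller); Ag^+ < Au^+ (same group, period 5 vs 6).
That gives Sb^5+ < Sn^4+ < In^3+ < Cd^2+ < Ag^+ < Au^+. From the largest end, number 4 is In^3+.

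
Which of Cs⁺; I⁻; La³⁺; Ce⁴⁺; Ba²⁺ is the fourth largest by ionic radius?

La³⁺

Each ion has 54 electrons. The ranking follows nuclear charge in reverse — greater Z gives a smaller radius. Ce⁴⁺ (Z=58), La³⁺ (Z=57), Ba²⁺ (Z=56), Cs⁺ (Z=55), I⁻ (Z=53).
That gives Ce⁴⁺ < La³⁺ < Ba²⁺ < Cs⁺ < I⁻. From the largest end, number 4 is La³⁺.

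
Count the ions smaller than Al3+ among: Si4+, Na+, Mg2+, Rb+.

1

Tabulating Z and e⁻: Si4+: 10 e⁻, Z=14, Al3+: 10 e⁻, Z=13, Mg2+: 10 e⁻, Z=12, Na+: 10 e⁻, Z=11, Rb+: 36 e⁻, Z=37. Si4+ < Al3+ (isoelectronic, higher Z=14 is smaller); Al3+ < Mg2+ (isoelectronic, higher Z=13 is smaller); Mg2+ < Na+ (both 10 e⁻, Z=12>11); Na+ < Rb+ (same group, period 3 vs 5).
Relative to Al3+, the ions that are smaller are Si4+. That's 1.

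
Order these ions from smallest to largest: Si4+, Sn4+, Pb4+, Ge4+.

These ions sit in one column with identical charge. Each step down the periodic table adds a principal shell, increasing the radius.

Si4+ < Ge4+ < Sn4+ < Pb4+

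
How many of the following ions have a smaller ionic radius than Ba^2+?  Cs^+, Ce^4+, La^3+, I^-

2

These species are isoelectronic with 54 electrons. The only difference is the number of protons: Ce^4+ (Z=58), La^3+ (Z=57), Ba^2+ (Z=56), Cs^+ (Z=55), I^- (Z=53). The strongest nuclear pull (Ce^4+) gives the smallest ion.
Placing each against Ba^2+: smaller — Ce^4+, La^3+; larger — Cs^+, I^-. That's 2.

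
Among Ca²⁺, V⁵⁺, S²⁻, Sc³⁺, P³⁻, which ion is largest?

P³⁻

Each ion has 18 electrons. The ranking follows nuclear charge in reverse — greater Z gives a smaller radius. V⁵⁺ (Z=23), Sc³⁺ (Z=21), Ca²⁺ (Z=20), S²⁻ (Z=16), P³⁻ (Z=15).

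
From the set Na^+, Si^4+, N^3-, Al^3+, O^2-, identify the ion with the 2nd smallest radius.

These species are isoelectronic with 10 electrons. The only difference is the number of protons: Si^4+ (Z=14), Al^3+ (Z=13), Na^+ (Z=11), O^2- (Z=8), N^3- (Z=7). The strongest nuclear pull (Si^4+) gives the smallest ion.
Full ascending order: Si^4+ < Al^3+ < Na^+ < O^2- < N^3-. Counting from the smallest, position 2 is Al^3+.

Al^3+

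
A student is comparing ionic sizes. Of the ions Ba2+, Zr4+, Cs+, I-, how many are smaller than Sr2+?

Tabulating Z and e⁻: Zr4+ has 36 e⁻ (Z=40), Sr2+ has 36 e⁻ (Z=38), Ba2+ has 54 e⁻ (Z=56), Cs+ has 54 e⁻ (Z=55), I- has 54 e⁻ (Z=53). Zr4+ < Sr2+ (isoelectronic, higher Z=40 is smaller); Sr2+ < Ba2+ (same group, 1 shell fewer); Ba2+ < Cs+ (both 54 e⁻, Z=56>55); Cs+ < I- (isoelectronic, higher Z=55 is smaller).
Relative to Sr2+, the ions that are smaller are Zr4+. That's 1.

1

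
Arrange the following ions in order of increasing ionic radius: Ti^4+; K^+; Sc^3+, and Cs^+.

Ti^4+ < Sc^3+ < K^+ < Cs^+

Electron counts and nuclear charges: Ti^4+ (Z=22, 18 e⁻), Sc^3+ (Z=21, 18 e⁻), K^+ (Z=19, 18 e⁻), Cs^+ (Z=55, 54 e⁻). Ti^4+ < Sc^3+ (isoelectronic, higher Z=22 is smaller); Sc^3+ < K^+ (both 18 e⁻, Z=21>19); K^+ < Cs^+ (same group, 2 shells fewer).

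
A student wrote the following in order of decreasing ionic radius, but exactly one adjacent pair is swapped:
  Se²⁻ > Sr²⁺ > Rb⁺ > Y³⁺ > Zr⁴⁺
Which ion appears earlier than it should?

Scanning neighbour by neighbour, only Sr²⁺/Rb⁺ violates a trend: both have 36 electrons but Z(Sr)=38 > Z(Rb)=37, so Sr²⁺ should be the smaller of the two. That makes Sr²⁺ the one sitting a position early relative to where it belongs.

Sr²⁺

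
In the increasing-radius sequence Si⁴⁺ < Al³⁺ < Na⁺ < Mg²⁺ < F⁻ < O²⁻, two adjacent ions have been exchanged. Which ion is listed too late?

Compare adjacent ions: Mg²⁺ and Na⁺ share 10 electrons; the higher nuclear charge on Mg (Z=12) contracts it more, so Mg²⁺ < Na⁺ — yet in this increasing list Na⁺ sits before Mg²⁺. Nothing else is reversed, so Mg²⁺ should move one place to the left.

Mg²⁺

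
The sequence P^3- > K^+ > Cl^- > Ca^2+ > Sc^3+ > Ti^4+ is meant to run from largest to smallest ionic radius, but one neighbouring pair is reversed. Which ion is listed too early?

K^+

Check each adjacent pair. K^+ and Cl^- are reversed: both have 18 electrons but Z(K)=19 > Z(Cl)=17, so K^+ should be the smaller of the two. No other neighbouring pair contradicts the periodic trends, so K^+ is the ion listed too early.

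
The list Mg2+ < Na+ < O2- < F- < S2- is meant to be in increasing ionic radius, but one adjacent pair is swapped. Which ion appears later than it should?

F-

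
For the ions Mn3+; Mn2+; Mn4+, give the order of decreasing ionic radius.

Mn2+ > Mn3+ > Mn4+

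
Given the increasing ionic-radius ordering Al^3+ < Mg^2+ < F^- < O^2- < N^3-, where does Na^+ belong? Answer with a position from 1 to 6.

Isoelectronic series (10 e⁻ each). Size is set by nuclear charge: more protons means a smaller ion. Al^3+ (Z=13), Mg^2+ (Z=12), Na^+ (Z=11), F^- (Z=9), O^2- (Z=8), N^3- (Z=7).
The complete sequence is Al^3+ < Mg^2+ < Na^+ < F^- < O^2- < N^3-. Na^+ sits at position 3.

3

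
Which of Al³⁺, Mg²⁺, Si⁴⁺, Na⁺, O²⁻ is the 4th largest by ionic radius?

Al³⁺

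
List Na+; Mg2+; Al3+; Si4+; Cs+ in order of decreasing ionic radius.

Electron counts and nuclear charges: Si4+: 10 e⁻, Z=14, Al3+: 10 e⁻, Z=13, Mg2+: 10 e⁻, Z=12, Na+: 10 e⁻, Z=11, Cs+: 54 e⁻, Z=55. Si4+ < Al3+ (both 10 e⁻, Z=14>13); Al3+ < Mg2+ (both 10 e⁻, Z=13>12); Mg2+ < Na+ (both 10 e⁻, Z=12>11); Na+ < Cs+ (same group, 3 shells fewer).

Cs+ > Na+ > Mg2+ > Al3+ > Si4+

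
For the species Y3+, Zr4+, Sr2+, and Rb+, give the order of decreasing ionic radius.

Rb+ > Sr2+ > Y3+ > Zr4+

These species are isoelectronic with 36 electrons. The only difference is the number of protons: Zr4+ (Z=40), Y3+ (Z=39), Sr2+ (Z=38), Rb+ (Z=37). The strongest nuclear pull (Zr4+) gives the smallest ion.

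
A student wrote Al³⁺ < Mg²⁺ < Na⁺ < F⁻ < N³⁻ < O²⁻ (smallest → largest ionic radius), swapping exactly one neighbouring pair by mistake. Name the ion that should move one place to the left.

O²⁻

Compare adjacent ions: O²⁻ and N³⁻ share 10 electrons; the higher nuclear charge on O (Z=8) contracts it more, so O²⁻ < N³⁻ — yet in this increasing list N³⁻ sits before O²⁻. Nothing else is reversed, so O²⁻ should move one place to the left.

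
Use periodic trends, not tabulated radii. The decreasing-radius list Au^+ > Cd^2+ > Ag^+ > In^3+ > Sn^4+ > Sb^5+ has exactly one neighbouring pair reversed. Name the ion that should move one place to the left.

Check each adjacent pair. Cd^2+ and Ag^+ are reversed: Cd^2+ and Ag^+ share 46 electrons; the higher nuclear charge on Cd (Z=48) contracts it more, so Cd^2+ < Ag^+. No other neighbouring pair contradicts the periodic trends, so Ag^+ is the ion listed too late.

Ag^+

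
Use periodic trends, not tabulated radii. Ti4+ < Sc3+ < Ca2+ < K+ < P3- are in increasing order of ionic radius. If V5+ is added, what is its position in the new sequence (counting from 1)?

1

Each ion has 18 electrons. The ranking follows nuclear charge in reverse — greater Z gives a smaller radius. V5+ (Z=23), Ti4+ (Z=22), Sc3+ (Z=21), Ca2+ (Z=20), K+ (Z=19), P3- (Z=15).
Merged order: V5+ < Ti4+ < Sc3+ < Ca2+ < K+ < P3- — V5+ is number 1.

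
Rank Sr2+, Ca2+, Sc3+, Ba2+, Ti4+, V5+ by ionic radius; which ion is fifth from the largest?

Work out protons and electrons: V5+: 18 e⁻, Z=23, Ti4+: 18 e⁻, Z=22, Sc3+: 18 e⁻, Z=21, Ca2+: 18 e⁻, Z=20, Sr2+: 36 e⁻, Z=38, Ba2+: 54 e⁻, Z=56. V5+ < Ti4+ (both 18 e⁻, Z=23>22); Ti4+ < Sc3+ (both 18 e⁻, Z=22>21); Sc3+ < Ca2+ (both 18 e⁻, Z=21>20); Ca2+ < Sr2+ (same group, period 4 vs 5); Sr2+ < Ba2+ (same group, 1 shell fewer).
Ordering: V5+ < Ti4+ < Sc3+ < Ca2+ < Sr2+ < Ba2+. The fifth largest is Ti4+.

Ti4+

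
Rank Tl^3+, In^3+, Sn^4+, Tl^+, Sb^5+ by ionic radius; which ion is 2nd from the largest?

Electron counts and nuclear charges: Sb^5+ (Z=51, 46 e⁻), Sn^4+ (Z=50, 46 e⁻), In^3+ (Z=49, 46 e⁻), Tl^3+ (Z=81, 78 e⁻), Tl^+ (Z=81, 80 e⁻). Sb^5+ < Sn^4+ (both 46 e⁻, Z=51>50); Sn^4+ < In^3+ (both 46 e⁻, Z=50>49); In^3+ < Tl^3+ (same group, 1 shell fewer); Tl^3+ < Tl^+ (same element, +3 vs +1).
That gives Sb^5+ < Sn^4+ < In^3+ < Tl^3+ < Tl^+. From the largest end, number 2 is Tl^3+.

Tl^3+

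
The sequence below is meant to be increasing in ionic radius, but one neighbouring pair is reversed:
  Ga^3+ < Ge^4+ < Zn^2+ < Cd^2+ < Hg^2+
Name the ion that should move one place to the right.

Ga^3+

Scanning neighbour by neighbour, only Ga^3+/Ge^4+ violates a trend: Ge^4+ and Ga^3+ share 28 electrons; the higher nuclear charge on Ge (Z=32) contracts it more, so Ge^4+ < Ga^3+. That makes Ga^3+ the one sitting a position early relative to where it belongs.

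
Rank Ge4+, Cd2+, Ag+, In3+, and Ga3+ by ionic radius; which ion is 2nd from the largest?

Cd2+

Tabulating Z and e⁻: Ge4+ (Z=32, 28 e⁻), Ga3+ (Z=31, 28 e⁻), In3+ (Z=49, 46 e⁻), Cd2+ (Z=48, 46 e⁻), Ag+ (Z=47, 46 e⁻). Ge4+ < Ga3+ (both 28 e⁻, Z=32>31); Ga3+ < In3+ (same group, 1 shell fewer); In3+ < Cd2+ (both 46 e⁻, Z=49>48); Cd2+ < Ag+ (both 46 e⁻, Z=48>47).
Full ascending order: Ge4+ < Ga3+ < In3+ < Cd2+ < Ag+. Counting from the largest, position 2 is Cd2+.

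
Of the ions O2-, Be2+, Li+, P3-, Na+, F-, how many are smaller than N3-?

Be2+ (Z=4, 2 e⁻), Li+ (Z=3, 2 e⁻), Na+ (Z=11, 10 e⁻), F- (Z=9, 10 e⁻), O2- (Z=8, 10 e⁻), N3- (Z=7, 10 e⁻), P3- (Z=15, 18 e⁻). Be2+ < Li+ (both 2 e⁻, Z=4>3); Li+ < Na+ (same group, 1 shell fewer); Na+ < F- (both 10 e⁻, Z=11>9); F- < O2- (isoelectronic, higher Z=9 is smaller); O2- < N3- (both 10 e⁻, Z=8>7); N3- < P3- (same group, period 2 vs 3).
Relative to N3-, the ions that are smaller are Be2+, Li+, Na+, F-, O2-. Count: 5.

5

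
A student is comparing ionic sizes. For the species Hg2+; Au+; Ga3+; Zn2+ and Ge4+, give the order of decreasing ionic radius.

Au+ > Hg2+ > Zn2+ > Ga3+ > Ge4+

Work out protons and electrons: Ge4+ has 28 e⁻ (Z=32), Ga3+ has 28 e⁻ (Z=31), Zn2+ has 28 e⁻ (Z=30), Hg2+ has 78 e⁻ (Z=80), Au+ has 78 e⁻ (Z=79). Ge4+ < Ga3+ (isoelectronic, higher Z=32 is smaller); Ga3+ < Zn2+ (isoelectronic, higher Z=31 is smaller); Zn2+ < Hg2+ (same group, period 4 vs 6); Hg2+ < Au+ (both 78 e⁻, Z=80>79).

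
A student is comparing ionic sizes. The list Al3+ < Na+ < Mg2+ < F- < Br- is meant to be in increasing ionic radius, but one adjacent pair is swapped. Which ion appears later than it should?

Mg2+

Check each adjacent pair. Na+ and Mg2+ are reversed: Mg2+ and Na+ share 10 electrons; the higher nuclear charge on Mg (Z=12) contracts it more, so Mg2+ < Na+. No other neighbouring pair contradicts the periodic trends, so Mg2+ is the ion listed too late.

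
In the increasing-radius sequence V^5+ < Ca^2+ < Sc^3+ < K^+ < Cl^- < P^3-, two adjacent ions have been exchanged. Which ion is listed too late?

Sc^3+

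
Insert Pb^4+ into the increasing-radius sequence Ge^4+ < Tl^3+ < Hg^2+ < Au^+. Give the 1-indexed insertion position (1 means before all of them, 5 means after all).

2

First list Z and electron count for each: Ge^4+: 28 e⁻, Z=32, Pb^4+: 78 e⁻, Z=82, Tl^3+: 78 e⁻, Z=81, Hg^2+: 78 e⁻, Z=80, Au^+: 78 e⁻, Z=79. Ge^4+ < Pb^4+ (same group, 2 shells fewer); Pb^4+ < Tl^3+ (both 78 e⁻, Z=82>81); Tl^3+ < Hg^2+ (both 78 e⁻, Z=81>80); Hg^2+ < Au^+ (isoelectronic, higher Z=80 is smaller).
Merged order: Ge^4+ < Pb^4+ < Tl^3+ < Hg^2+ < Au^+ — Pb^4+ is number 2.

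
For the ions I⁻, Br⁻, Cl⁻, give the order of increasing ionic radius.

Cl⁻ < Br⁻ < I⁻

These ions sit in one column with identical charge. Each step down the periodic table adds a principal shell, increasing the radius.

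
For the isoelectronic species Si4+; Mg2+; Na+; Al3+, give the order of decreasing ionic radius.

Na+ > Mg2+ > Al3+ > Si4+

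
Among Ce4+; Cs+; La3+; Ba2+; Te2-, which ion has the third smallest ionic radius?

Ba2+

These species are isoelectronic with 54 electrons. The only difference is the number of protons: Ce4+ (Z=58), La3+ (Z=57), Ba2+ (Z=56), Cs+ (Z=55), Te2- (Z=52). The strongest nuclear pull (Ce4+) gives the smallest ion.
Ordering: Ce4+ < La3+ < Ba2+ < Cs+ < Te2-. The third smallest is Ba2+.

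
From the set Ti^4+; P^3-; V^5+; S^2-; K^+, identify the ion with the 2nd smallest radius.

Ti^4+

These species are isoelectronic with 18 electrons. The only difference is the number of protons: V^5+ (Z=23), Ti^4+ (Z=22), K^+ (Z=19), S^2- (Z=16), P^3- (Z=15). The strongest nuclear pull (V^5+) gives the smallest ion.
Full ascending order: V^5+ < Ti^4+ < K^+ < S^2- < P^3-. Counting from the smallest, position 2 is Ti^4+.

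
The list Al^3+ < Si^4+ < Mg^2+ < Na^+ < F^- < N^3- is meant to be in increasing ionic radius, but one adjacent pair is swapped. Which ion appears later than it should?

Compare adjacent ions: both have 10 electrons but Z(Si)=14 > Z(Al)=13, so Si^4+ should be the smaller of the two — yet in this increasing list Al^3+ sits before Si^4+. Nothing else is reversed, so Si^4+ should move one place to the left.

Si^4+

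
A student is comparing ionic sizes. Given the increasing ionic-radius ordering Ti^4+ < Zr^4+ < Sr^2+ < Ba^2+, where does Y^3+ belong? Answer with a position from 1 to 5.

3

Ti^4+ (Z=22, 18 e⁻), Zr^4+ (Z=40, 36 e⁻), Y^3+ (Z=39, 36 e⁻), Sr^2+ (Z=38, 36 e⁻), Ba^2+ (Z=56, 54 e⁻). Ti^4+ < Zr^4+ (same group, period 4 vs 5); Zr^4+ < Y^3+ (both 36 e⁻, Z=40>39); Y^3+ < Sr^2+ (both 36 e⁻, Z=39>38); Sr^2+ < Ba^2+ (same group, 1 shell fewer).
Putting Y^3+ in gives Ti^4+ < Zr^4+ < Y^3+ < Sr^2+ < Ba^2+; it lands at slot 3.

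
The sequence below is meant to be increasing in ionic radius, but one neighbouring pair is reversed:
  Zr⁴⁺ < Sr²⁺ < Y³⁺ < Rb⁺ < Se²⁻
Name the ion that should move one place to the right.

Scanning neighbour by neighbour, only Sr²⁺/Y³⁺ violates a trend: they are isoelectronic (36 e⁻) and Y has more protons than Sr (39 vs 38), making Y³⁺ smaller. That makes Sr²⁺ the one sitting a position early relative to where it belongs.

Sr²⁺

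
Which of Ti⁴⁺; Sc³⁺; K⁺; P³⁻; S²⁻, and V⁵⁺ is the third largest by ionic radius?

These species are isoelectronic with 18 electrons. The only difference is the number of protons: V⁵⁺ (Z=23), Ti⁴⁺ (Z=22), Sc³⁺ (Z=21), K⁺ (Z=19), S²⁻ (Z=16), P³⁻ (Z=15). The strongest nuclear pull (V⁵⁺) gives the smallest ion.
Full ascending order: V⁵⁺ < Ti⁴⁺ < Sc³⁺ < K⁺ < S²⁻ < P³⁻. Counting from the largest, position 3 is K⁺.

K⁺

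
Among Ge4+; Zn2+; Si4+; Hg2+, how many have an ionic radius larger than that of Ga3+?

2

First list Z and electron count for each: Si4+ has 10 e⁻ (Z=14), Ge4+ has 28 e⁻ (Z=32), Ga3+ has 28 e⁻ (Z=31), Zn2+ has 28 e⁻ (Z=30), Hg2+ has 78 e⁻ (Z=80). Si4+ < Ge4+ (same group, 1 shell fewer); Ge4+ < Ga3+ (both 28 e⁻, Z=32>31); Ga3+ < Zn2+ (both 28 e⁻, Z=31>30); Zn2+ < Hg2+ (same group, 2 shells fewer).
Overall: Si4+ < Ge4+ < Ga3+ < Zn2+ < Hg2+. Ga3+ has 2 below it and 2 above. So 2 are larger.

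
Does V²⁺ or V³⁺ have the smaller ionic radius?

Same element, different charge: the more highly charged cation has fewer electrons and a greater effective nuclear charge per electron, making V³⁺ the smallest.

V³⁺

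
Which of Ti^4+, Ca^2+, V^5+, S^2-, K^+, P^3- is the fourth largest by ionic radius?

Each ion has 18 electrons. The ranking follows nuclear charge in reverse — greater Z gives a smaller radius. V^5+ (Z=23), Ti^4+ (Z=22), Ca^2+ (Z=20), K^+ (Z=19), S^2- (Z=16), P^3- (Z=15).
Ordering: V^5+ < Ti^4+ < Ca^2+ < K^+ < S^2- < P^3-. The fourth largest is Ca^2+.

Ca^2+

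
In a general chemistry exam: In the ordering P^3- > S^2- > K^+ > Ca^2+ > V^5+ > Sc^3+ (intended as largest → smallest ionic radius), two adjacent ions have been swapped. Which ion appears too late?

Sc^3+

Check each adjacent pair. V^5+ and Sc^3+ are reversed: V^5+ and Sc^3+ share 18 electrons; the higher nuclear charge on V (Z=23) contracts it more, so V^5+ < Sc^3+. No other neighbouring pair contradicts the periodic trends, so Sc^3+ is the ion listed too late.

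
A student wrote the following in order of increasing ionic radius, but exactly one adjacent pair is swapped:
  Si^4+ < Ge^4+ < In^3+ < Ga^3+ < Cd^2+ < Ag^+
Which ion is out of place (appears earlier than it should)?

Scanning neighbour by neighbour, only In^3+/Ga^3+ violates a trend: Ga^3+ and In^3+ are in one column with the same charge; the lighter period-4 ion has one fewer shell and is smaller. That makes In^3+ the one sitting a position early relative to where it belongs.

In^3+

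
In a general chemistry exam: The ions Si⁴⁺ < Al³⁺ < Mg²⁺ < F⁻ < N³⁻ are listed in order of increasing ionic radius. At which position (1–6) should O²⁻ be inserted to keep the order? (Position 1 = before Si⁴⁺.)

5

Isoelectronic series (10 e⁻ each). Size is set by nuclear charge: more protons means a smaller ion. Si⁴⁺ (Z=14), Al³⁺ (Z=13), Mg²⁺ (Z=12), F⁻ (Z=9), O²⁻ (Z=8), N³⁻ (Z=7).
With O²⁻ included the full order is Si⁴⁺ < Al³⁺ < Mg²⁺ < F⁻ < O²⁻ < N³⁻, so it takes position 5.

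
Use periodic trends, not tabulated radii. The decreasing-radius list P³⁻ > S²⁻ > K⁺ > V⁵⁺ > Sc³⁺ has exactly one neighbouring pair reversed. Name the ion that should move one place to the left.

Sc³⁺

Check each adjacent pair. V⁵⁺ and Sc³⁺ are reversed: they are isoelectronic (18 e⁻) and V has more protons than Sc (23 vs 21), making V⁵⁺ smaller. No other neighbouring pair contradicts the periodic trends, so Sc³⁺ is the ion listed too late.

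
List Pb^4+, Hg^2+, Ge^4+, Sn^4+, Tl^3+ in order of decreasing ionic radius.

Hg^2+ > Tl^3+ > Pb^4+ > Sn^4+ > Ge^4+

Ge^4+: 28 e⁻, Z=32, Sn^4+: 46 e⁻, Z=50, Pb^4+: 78 e⁻, Z=82, Tl^3+: 78 e⁻, Z=81, Hg^2+: 78 e⁻, Z=80. Ge^4+ < Sn^4+ (same group, 1 shell fewer); Sn^4+ < Pb^4+ (same group, period 5 vs 6); Pb^4+ < Tl^3+ (both 78 e⁻, Z=82>81); Tl^3+ < Hg^2+ (isoelectronic, higher Z=81 is smaller).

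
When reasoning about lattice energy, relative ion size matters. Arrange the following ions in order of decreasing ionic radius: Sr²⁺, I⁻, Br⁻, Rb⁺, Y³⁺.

Tabulating Z and e⁻: Y³⁺ has 36 e⁻ (Z=39), Sr²⁺ has 36 e⁻ (Z=38), Rb⁺ has 36 e⁻ (Z=37), Br⁻ has 36 e⁻ (Z=35), I⁻ has 54 e⁻ (Z=53). Y³⁺ < Sr²⁺ (isoelectronic, higher Z=39 is smaller); Sr²⁺ < Rb⁺ (isoelectronic, higher Z=38 is smaller); Rb⁺ < Br⁻ (both 36 e⁻, Z=37>35); Br⁻ < I⁻ (same group, period 4 vs 5).

I⁻ > Br⁻ > Rb⁺ > Sr²⁺ > Y³⁺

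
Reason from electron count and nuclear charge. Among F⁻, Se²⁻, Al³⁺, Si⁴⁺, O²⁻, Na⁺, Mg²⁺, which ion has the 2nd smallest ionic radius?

Al³⁺

First list Z and electron count for each: Si⁴⁺ has 10 e⁻ (Z=14), Al³⁺ has 10 e⁻ (Z=13), Mg²⁺ has 10 e⁻ (Z=12), Na⁺ has 10 e⁻ (Z=11), F⁻ has 10 e⁻ (Z=9), O²⁻ has 10 e⁻ (Z=8), Se²⁻ has 36 e⁻ (Z=34). Si⁴⁺ < Al³⁺ (both 10 e⁻, Z=14>13); Al³⁺ < Mg²⁺ (both 10 e⁻, Z=13>12); Mg²⁺ < Na⁺ (isoelectronic, higher Z=12 is smaller); Na⁺ < F⁻ (isoelectronic, higher Z=11 is smaller); F⁻ < O²⁻ (both 10 e⁻, Z=9>8); O²⁻ < Se²⁻ (same group, period 2 vs 4).
Ordering: Si⁴⁺ < Al³⁺ < Mg²⁺ < Na⁺ < F⁻ < O²⁻ < Se²⁻. The 2nd smallest is Al³⁺.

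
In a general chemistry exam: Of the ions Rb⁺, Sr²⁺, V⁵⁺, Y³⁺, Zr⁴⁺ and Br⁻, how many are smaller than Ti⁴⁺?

1

First list Z and electron count for each: V⁵⁺: 18 e⁻, Z=23, Ti⁴⁺: 18 e⁻, Z=22, Zr⁴⁺: 36 e⁻, Z=40, Y³⁺: 36 e⁻, Z=39, Sr²⁺: 36 e⁻, Z=38, Rb⁺: 36 e⁻, Z=37, Br⁻: 36 e⁻, Z=35. V⁵⁺ < Ti⁴⁺ (both 18 e⁻, Z=23>22); Ti⁴⁺ < Zr⁴⁺ (same group, period 4 vs 5); Zr⁴⁺ < Y³⁺ (both 36 e⁻, Z=40>39); Y³⁺ < Sr²⁺ (both 36 e⁻, Z=39>38); Sr²⁺ < Rb⁺ (isoelectronic, higher Z=38 is smaller); Rb⁺ < Br⁻ (both 36 e⁻, Z=37>35).
Placing each against Ti⁴⁺: smaller — V⁵⁺; larger — Zr⁴⁺, Y³⁺, Sr²⁺, Rb⁺, Br⁻. So 1 is smaller.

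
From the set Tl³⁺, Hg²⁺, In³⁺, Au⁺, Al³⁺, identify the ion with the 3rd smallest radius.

Tl³⁺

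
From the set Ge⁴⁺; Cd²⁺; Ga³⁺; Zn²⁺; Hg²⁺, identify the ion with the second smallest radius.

Ga³⁺

Work out protons and electrons: Ge⁴⁺ (Z=32, 28 e⁻), Ga³⁺ (Z=31, 28 e⁻), Zn²⁺ (Z=30, 28 e⁻), Cd²⁺ (Z=48, 46 e⁻), Hg²⁺ (Z=80, 78 e⁻). Ge⁴⁺ < Ga³⁺ (both 28 e⁻, Z=32>31); Ga³⁺ < Zn²⁺ (isoelectronic, higher Z=31 is smaller); Zn²⁺ < Cd²⁺ (same group, period 4 vs 5); Cd²⁺ < Hg²⁺ (same group, 1 shell fewer).
Full ascending order: Ge⁴⁺ < Ga³⁺ < Zn²⁺ < Cd²⁺ < Hg²⁺. Counting from the smallest, position 2 is Ga³⁺.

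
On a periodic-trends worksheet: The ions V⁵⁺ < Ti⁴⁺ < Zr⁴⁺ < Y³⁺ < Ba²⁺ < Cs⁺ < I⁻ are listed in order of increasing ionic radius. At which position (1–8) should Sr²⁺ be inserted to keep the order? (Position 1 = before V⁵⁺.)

5

Electron counts and nuclear charges: V⁵⁺ has 18 e⁻ (Z=23), Ti⁴⁺ has 18 e⁻ (Z=22), Zr⁴⁺ has 36 e⁻ (Z=40), Y³⁺ has 36 e⁻ (Z=39), Sr²⁺ has 36 e⁻ (Z=38), Ba²⁺ has 54 e⁻ (Z=56), Cs⁺ has 54 e⁻ (Z=55), I⁻ has 54 e⁻ (Z=53). V⁵⁺ < Ti⁴⁺ (both 18 e⁻, Z=23>22); Ti⁴⁺ < Zr⁴⁺ (same group, 1 shell fewer); Zr⁴⁺ < Y³⁺ (both 36 e⁻, Z=40>39); Y³⁺ < Sr²⁺ (isoelectronic, higher Z=39 is smaller); Sr²⁺ < Ba²⁺ (same group, 1 shell fewer); Ba²⁺ < Cs⁺ (isoelectronic, higher Z=56 is smaller); Cs⁺ < I⁻ (both 54 e⁻, Z=55>53).
Merged order: V⁵⁺ < Ti⁴⁺ < Zr⁴⁺ < Y³⁺ < Sr²⁺ < Ba²⁺ < Cs⁺ < I⁻ — Sr²⁺ is number 5.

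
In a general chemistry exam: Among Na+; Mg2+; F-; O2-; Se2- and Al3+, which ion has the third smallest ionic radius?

Na+

Al3+ (Z=13, 10 e⁻), Mg2+ (Z=12, 10 e⁻), Na+ (Z=11, 10 e⁻), F- (Z=9, 10 e⁻), O2- (Z=8, 10 e⁻), Se2- (Z=34, 36 e⁻). Al3+ < Mg2+ (both 10 e⁻, Z=13>12); Mg2+ < Na+ (isoelectronic, higher Z=12 is smaller); Na+ < F- (both 10 e⁻, Z=11>9); F- < O2- (isoelectronic, higher Z=9 is smaller); O2- < Se2- (same group, period 2 vs 4).
Full ascending order: Al3+ < Mg2+ < Na+ < F- < O2- < Se2-. Counting from the smallest, position 3 is Na+.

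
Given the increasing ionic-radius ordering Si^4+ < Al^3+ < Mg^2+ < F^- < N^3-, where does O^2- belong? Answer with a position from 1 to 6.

5

All of these have 10 electrons (isoelectronic). With the same electron cloud, the ion with the most protons pulls it in tightest. Nuclear charges: Si^4+ (Z=14), Al^3+ (Z=13), Mg^2+ (Z=12), F^- (Z=9), O^2- (Z=8), N^3- (Z=7). Highest Z is smallest.
Merged order: Si^4+ < Al^3+ < Mg^2+ < F^- < O^2- < N^3- — O^2- is number 5.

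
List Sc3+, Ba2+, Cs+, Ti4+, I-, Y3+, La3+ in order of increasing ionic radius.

Electron counts and nuclear charges: Ti4+ (Z=22, 18 e⁻), Sc3+ (Z=21, 18 e⁻), Y3+ (Z=39, 36 e⁻), La3+ (Z=57, 54 e⁻), Ba2+ (Z=56, 54 e⁻), Cs+ (Z=55, 54 e⁻), I- (Z=53, 54 e⁻). Ti4+ < Sc3+ (both 18 e⁻, Z=22>21); Sc3+ < Y3+ (same group, 1 shell fewer); Y3+ < La3+ (same group, period 5 vs 6); La3+ < Ba2+ (isoelectronic, higher Z=57 is smaller); Ba2+ < Cs+ (both 54 e⁻, Z=56>55); Cs+ < I- (isoelectronic, higher Z=55 is smaller).

Ti4+ < Sc3+ < Y3+ < La3+ < Ba2+ < Cs+ < I-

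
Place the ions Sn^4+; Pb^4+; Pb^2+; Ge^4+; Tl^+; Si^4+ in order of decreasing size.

Tl^+ > Pb^2+ > Pb^4+ > Sn^4+ > Ge^4+ > Si^4+

Work out protons and electrons: Si^4+: 10 e⁻, Z=14, Ge^4+: 28 e⁻, Z=32, Sn^4+: 46 e⁻, Z=50, Pb^4+: 78 e⁻, Z=82, Pb^2+: 80 e⁻, Z=82, Tl^+: 80 e⁻, Z=81. Si^4+ < Ge^4+ (same group, 1 shell fewer); Ge^4+ < Sn^4+ (same group, 1 shell fewer); Sn^4+ < Pb^4+ (same group, 1 shell fewer); Pb^4+ < Pb^2+ (higher charge on the same element); Pb^2+ < Tl^+ (both 80 e⁻, Z=82>81).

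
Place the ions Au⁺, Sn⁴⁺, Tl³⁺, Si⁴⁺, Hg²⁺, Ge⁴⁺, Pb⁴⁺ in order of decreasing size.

Work out protons and electrons: Si⁴⁺ (Z=14, 10 e⁻), Ge⁴⁺ (Z=32, 28 e⁻), Sn⁴⁺ (Z=50, 46 e⁻), Pb⁴⁺ (Z=82, 78 e⁻), Tl³⁺ (Z=81, 78 e⁻), Hg²⁺ (Z=80, 78 e⁻), Au⁺ (Z=79, 78 e⁻). Si⁴⁺ < Ge⁴⁺ (same group, period 3 vs 4); Ge⁴⁺ < Sn⁴⁺ (same group, period 4 vs 5); Sn⁴⁺ < Pb⁴⁺ (same group, period 5 vs 6); Pb⁴⁺ < Tl³⁺ (isoelectronic, higher Z=82 is smaller); Tl³⁺ < Hg²⁺ (both 78 e⁻, Z=81>80); Hg²⁺ < Au⁺ (both 78 e⁻, Z=80>79).

Au⁺ > Hg²⁺ > Tl³⁺ > Pb⁴⁺ > Sn⁴⁺ > Ge⁴⁺ > Si⁴⁺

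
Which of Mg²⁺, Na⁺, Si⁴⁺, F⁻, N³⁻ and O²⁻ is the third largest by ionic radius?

F⁻

These species are isoelectronic with 10 electrons. The only difference is the number of protons: Si⁴⁺ (Z=14), Mg²⁺ (Z=12), Na⁺ (Z=11), F⁻ (Z=9), O²⁻ (Z=8), N³⁻ (Z=7). The strongest nuclear pull (Si⁴⁺) gives the smallest ion.
So the order is Si⁴⁺ < Mg²⁺ < Na⁺ < F⁻ < O²⁻ < N³⁻; the 3rd-largest ion is F⁻.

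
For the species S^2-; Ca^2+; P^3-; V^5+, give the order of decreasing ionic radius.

Each ion has 18 electrons. The ranking follows nuclear charge in reverse — greater Z gives a smaller radius. V^5+ (Z=23), Ca^2+ (Z=20), S^2- (Z=16), P^3- (Z=15).

P^3- > S^2- > Ca^2+ > V^5+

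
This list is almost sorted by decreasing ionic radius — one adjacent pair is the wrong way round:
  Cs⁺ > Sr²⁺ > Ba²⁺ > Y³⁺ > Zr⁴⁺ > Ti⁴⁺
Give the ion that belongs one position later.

Sr²⁺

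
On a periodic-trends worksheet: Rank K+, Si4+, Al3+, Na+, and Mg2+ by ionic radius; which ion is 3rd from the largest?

Mg2+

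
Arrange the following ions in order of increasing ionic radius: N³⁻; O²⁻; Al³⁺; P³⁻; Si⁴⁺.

Si⁴⁺ < Al³⁺ < O²⁻ < N³⁻ < P³⁻

Electron counts and nuclear charges: Si⁴⁺ has 10 e⁻ (Z=14), Al³⁺ has 10 e⁻ (Z=13), O²⁻ has 10 e⁻ (Z=8), N³⁻ has 10 e⁻ (Z=7), P³⁻ has 18 e⁻ (Z=15). Si⁴⁺ < Al³⁺ (isoelectronic, higher Z=14 is smaller); Al³⁺ < O²⁻ (isoelectronic, higher Z=13 is smaller); O²⁻ < N³⁻ (isoelectronic, higher Z=8 is smaller); N³⁻ < P³⁻ (same group, 1 shell fewer).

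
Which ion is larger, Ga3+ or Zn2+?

Each ion has 28 electrons. The ranking follows nuclear charge in reverse — greater Z gives a smaller radius. Ga3+ (Z=31), Zn2+ (Z=30).

Zn2+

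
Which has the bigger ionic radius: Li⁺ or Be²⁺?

Li⁺

Each ion has 2 electrons. The ranking follows nuclear charge in reverse — greater Z gives a smaller radius. Be²⁺ (Z=4), Li⁺ (Z=3).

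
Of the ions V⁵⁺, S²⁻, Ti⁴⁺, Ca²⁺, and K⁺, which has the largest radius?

These species are isoelectronic with 18 electrons. The only difference is the number of protons: V⁵⁺ (Z=23), Ti⁴⁺ (Z=22), Ca²⁺ (Z=20), K⁺ (Z=19), S²⁻ (Z=16). The strongest nuclear pull (V⁵⁺) gives the smallest ion.

S²⁻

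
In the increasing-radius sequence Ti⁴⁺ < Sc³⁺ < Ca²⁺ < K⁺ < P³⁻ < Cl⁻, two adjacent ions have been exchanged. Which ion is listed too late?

Cl⁻

The pair P³⁻, Cl⁻ is the wrong way round — Cl⁻ and P³⁻ share 18 electrons; the higher nuclear charge on Cl (Z=17) contracts it more, so Cl⁻ < P³⁻. All other adjacent pairs agree with periodic trends, so Cl⁻ is the misplaced ion.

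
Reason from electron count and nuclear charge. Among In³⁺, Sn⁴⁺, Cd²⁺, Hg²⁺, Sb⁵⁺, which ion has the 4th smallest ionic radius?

Cd²⁺

Work out protons and electrons: Sb⁵⁺ has 46 e⁻ (Z=51), Sn⁴⁺ has 46 e⁻ (Z=50), In³⁺ has 46 e⁻ (Z=49), Cd²⁺ has 46 e⁻ (Z=48), Hg²⁺ has 78 e⁻ (Z=80). Sb⁵⁺ < Sn⁴⁺ (both 46 e⁻, Z=51>50); Sn⁴⁺ < In³⁺ (both 46 e⁻, Z=50>49); In³⁺ < Cd²⁺ (both 46 e⁻, Z=49>48); Cd²⁺ < Hg²⁺ (same group, 1 shell fewer).
Ordering: Sb⁵⁺ < Sn⁴⁺ < In³⁺ < Cd²⁺ < Hg²⁺. The 4th smallest is Cd²⁺.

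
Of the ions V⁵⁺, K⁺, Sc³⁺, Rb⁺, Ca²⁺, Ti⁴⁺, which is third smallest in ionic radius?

Work out protons and electrons: V⁵⁺ (Z=23, 18 e⁻), Ti⁴⁺ (Z=22, 18 e⁻), Sc³⁺ (Z=21, 18 e⁻), Ca²⁺ (Z=20, 18 e⁻), K⁺ (Z=19, 18 e⁻), Rb⁺ (Z=37, 36 e⁻). V⁵⁺ < Ti⁴⁺ (both 18 e⁻, Z=23>22); Ti⁴⁺ < Sc³⁺ (isoelectronic, higher Z=22 is smaller); Sc³⁺ < Ca²⁺ (both 18 e⁻, Z=21>20); Ca²⁺ < K⁺ (isoelectronic, higher Z=20 is smaller); K⁺ < Rb⁺ (same group, period 4 vs 5).
Ordering: V⁵⁺ < Ti⁴⁺ < Sc³⁺ < Ca²⁺ < K⁺ < Rb⁺. The third smallest is Sc³⁺.

Sc³⁺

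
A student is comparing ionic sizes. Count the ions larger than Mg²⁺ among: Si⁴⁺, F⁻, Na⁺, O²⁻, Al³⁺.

These species are isoelectronic with 10 electrons. The only difference is the number of protons: Si⁴⁺ (Z=14), Al³⁺ (Z=13), Mg²⁺ (Z=12), Na⁺ (Z=11), F⁻ (Z=9), O²⁻ (Z=8). The strongest nuclear pull (Si⁴⁺) gives the smallest ion.
Ordering all of them (including Mg²⁺) by radius gives Si⁴⁺ < Al³⁺ < Mg²⁺ < Na⁺ < F⁻ < O²⁻. Count: 3.

3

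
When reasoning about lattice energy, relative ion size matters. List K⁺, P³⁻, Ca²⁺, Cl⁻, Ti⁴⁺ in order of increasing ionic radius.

These species are isoelectronic with 18 electrons. The only difference is the number of protons: Ti⁴⁺ (Z=22), Ca²⁺ (Z=20), K⁺ (Z=19), Cl⁻ (Z=17), P³⁻ (Z=15). The strongest nuclear pull (Ti⁴⁺) gives the smallest ion.

Ti⁴⁺ < Ca²⁺ < K⁺ < Cl⁻ < P³⁻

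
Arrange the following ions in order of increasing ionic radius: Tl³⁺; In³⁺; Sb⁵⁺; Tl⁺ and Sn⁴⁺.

Sb⁵⁺ < Sn⁴⁺ < In³⁺ < Tl³⁺ < Tl⁺

Electron counts and nuclear charges: Sb⁵⁺: 46 e⁻, Z=51, Sn⁴⁺: 46 e⁻, Z=50, In³⁺: 46 e⁻, Z=49, Tl³⁺: 78 e⁻, Z=81, Tl⁺: 80 e⁻, Z=81. Sb⁵⁺ < Sn⁴⁺ (both 46 e⁻, Z=51>50); Sn⁴⁺ < In³⁺ (both 46 e⁻, Z=50>49); In³⁺ < Tl³⁺ (same group, period 5 vs 6); Tl³⁺ < Tl⁺ (higher charge on the same element).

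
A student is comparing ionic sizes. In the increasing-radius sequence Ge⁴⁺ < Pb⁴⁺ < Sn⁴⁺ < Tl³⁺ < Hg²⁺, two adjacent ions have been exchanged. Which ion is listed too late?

Scanning neighbour by neighbour, only Pb⁴⁺/Sn⁴⁺ violates a trend: same group and charge — period 5 sits above period 6, so Sn⁴⁺ is smaller. That makes Sn⁴⁺ the one sitting a position late relative to where it belongs.

Sn⁴⁺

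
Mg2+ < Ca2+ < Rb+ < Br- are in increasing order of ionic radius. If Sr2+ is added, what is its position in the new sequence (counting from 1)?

3

Mg2+ has 10 e⁻ (Z=12), Ca2+ has 18 e⁻ (Z=20), Sr2+ has 36 e⁻ (Z=38), Rb+ has 36 e⁻ (Z=37), Br- has 36 e⁻ (Z=35). Mg2+ < Ca2+ (same group, period 3 vs 4); Ca2+ < Sr2+ (same group, period 4 vs 5); Sr2+ < Rb+ (isoelectronic, higher Z=38 is smaller); Rb+ < Br- (isoelectronic, higher Z=37 is smaller).
The complete sequence is Mg2+ < Ca2+ < Sr2+ < Rb+ < Br-. Sr2+ sits at position 3.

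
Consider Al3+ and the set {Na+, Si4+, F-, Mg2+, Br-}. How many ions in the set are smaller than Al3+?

Electron counts and nuclear charges: Si4+: 10 e⁻, Z=14, Al3+: 10 e⁻, Z=13, Mg2+: 10 e⁻, Z=12, Na+: 10 e⁻, Z=11, F-: 10 e⁻, Z=9, Br-: 36 e⁻, Z=35. Si4+ < Al3+ (isoelectronic, higher Z=14 is smaller); Al3+ < Mg2+ (both 10 e⁻, Z=13>12); Mg2+ < Na+ (both 10 e⁻, Z=12>11); Na+ < F- (both 10 e⁻, Z=11>9); F- < Br- (same group, 2 shells fewer).
Relative to Al3+, the ions that are smaller are Si4+. That's 1.

1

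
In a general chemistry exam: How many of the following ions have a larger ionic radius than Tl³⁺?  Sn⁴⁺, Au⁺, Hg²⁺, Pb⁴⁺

2

Electron counts and nuclear charges: Sn⁴⁺ has 46 e⁻ (Z=50), Pb⁴⁺ has 78 e⁻ (Z=82), Tl³⁺ has 78 e⁻ (Z=81), Hg²⁺ has 78 e⁻ (Z=80), Au⁺ has 78 e⁻ (Z=79). Sn⁴⁺ < Pb⁴⁺ (same group, period 5 vs 6); Pb⁴⁺ < Tl³⁺ (isoelectronic, higher Z=82 is smaller); Tl³⁺ < Hg²⁺ (isoelectronic, higher Z=81 is smaller); Hg²⁺ < Au⁺ (isoelectronic, higher Z=80 is smaller).
Relative to Tl³⁺, the ions that are larger are Hg²⁺, Au⁺. That's 2.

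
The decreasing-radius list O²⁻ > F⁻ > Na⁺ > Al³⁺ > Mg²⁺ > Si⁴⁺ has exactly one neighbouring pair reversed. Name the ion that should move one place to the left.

The pair Al³⁺, Mg²⁺ is the wrong way round — Al³⁺ and Mg²⁺ share 10 electrons; the higher nuclear charge on Al (Z=13) contracts it more, so Al³⁺ < Mg²⁺. All other adjacent pairs agree with periodic trends, so Mg²⁺ is the misplaced ion.

Mg²⁺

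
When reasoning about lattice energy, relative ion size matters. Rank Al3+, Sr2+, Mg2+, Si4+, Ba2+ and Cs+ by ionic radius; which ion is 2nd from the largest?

Tabulating Z and e⁻: Si4+ (Z=14, 10 e⁻), Al3+ (Z=13, 10 e⁻), Mg2+ (Z=12, 10 e⁻), Sr2+ (Z=38, 36 e⁻), Ba2+ (Z=56, 54 e⁻), Cs+ (Z=55, 54 e⁻). Si4+ < Al3+ (both 10 e⁻, Z=14>13); Al3+ < Mg2+ (both 10 e⁻, Z=13>12); Mg2+ < Sr2+ (same group, period 3 vs 5); Sr2+ < Ba2+ (same group, 1 shell fewer); Ba2+ < Cs+ (both 54 e⁻, Z=56>55).
That gives Si4+ < Al3+ < Mg2+ < Sr2+ < Ba2+ < Cs+. From the largest end, number 2 is Ba2+.

Ba2+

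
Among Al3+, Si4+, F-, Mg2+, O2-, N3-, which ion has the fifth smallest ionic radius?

O2-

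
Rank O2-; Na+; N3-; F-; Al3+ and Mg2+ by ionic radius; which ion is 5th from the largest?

Each ion has 10 electrons. The ranking follows nuclear charge in reverse — greater Z gives a smaller radius. Al3+ (Z=13), Mg2+ (Z=12), Na+ (Z=11), F- (Z=9), O2- (Z=8), N3- (Z=7).
Ordering: Al3+ < Mg2+ < Na+ < F- < O2- < N3-. The 5th largest is Mg2+.

Mg2+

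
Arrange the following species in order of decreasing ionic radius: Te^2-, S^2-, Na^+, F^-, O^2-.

Electron counts and nuclear charges: Na^+ has 10 e⁻ (Z=11), F^- has 10 e⁻ (Z=9), O^2- has 10 e⁻ (Z=8), S^2- has 18 e⁻ (Z=16), Te^2- has 54 e⁻ (Z=52). Na^+ < F^- (isoelectronic, higher Z=11 is smaller); F^- < O^2- (isoelectronic, higher Z=9 is smaller); O^2- < S^2- (same group, 1 shell fewer); S^2- < Te^2- (same group, period 3 vs 5).

Te^2- > S^2- > O^2- > F^- > Na^+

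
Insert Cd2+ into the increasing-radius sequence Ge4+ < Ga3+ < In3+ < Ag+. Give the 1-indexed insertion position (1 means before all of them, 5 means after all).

4

Ge4+ (Z=32, 28 e⁻), Ga3+ (Z=31, 28 e⁻), In3+ (Z=49, 46 e⁻), Cd2+ (Z=48, 46 e⁻), Ag+ (Z=47, 46 e⁻). Ge4+ < Ga3+ (isoelectronic, higher Z=32 is smaller); Ga3+ < In3+ (same group, 1 shell fewer); In3+ < Cd2+ (isoelectronic, higher Z=49 is smaller); Cd2+ < Ag+ (isoelectronic, higher Z=48 is smaller).
The complete sequence is Ge4+ < Ga3+ < In3+ < Cd2+ < Ag+. Cd2+ sits at position 4.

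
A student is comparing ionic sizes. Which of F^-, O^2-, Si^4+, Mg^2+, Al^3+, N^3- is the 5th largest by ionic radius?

Al^3+

Isoelectronic series (10 e⁻ each). Size is set by nuclear charge: more protons means a smaller ion. Si^4+ (Z=14), Al^3+ (Z=13), Mg^2+ (Z=12), F^- (Z=9), O^2- (Z=8), N^3- (Z=7).
Full ascending order: Si^4+ < Al^3+ < Mg^2+ < F^- < O^2- < N^3-. Counting from the largest, position 5 is Al^3+.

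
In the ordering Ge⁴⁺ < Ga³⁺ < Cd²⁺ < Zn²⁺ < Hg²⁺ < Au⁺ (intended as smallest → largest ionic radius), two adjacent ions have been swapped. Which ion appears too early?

The pair Cd²⁺, Zn²⁺ is the wrong way round — both in group 12 with the same charge; Zn²⁺ (period 4) has the smaller radius. All other adjacent pairs agree with periodic trends, so Cd²⁺ is the misplaced ion.

Cd²⁺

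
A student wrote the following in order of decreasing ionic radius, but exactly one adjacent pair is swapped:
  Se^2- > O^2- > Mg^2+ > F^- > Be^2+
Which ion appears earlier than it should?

Mg^2+

Compare adjacent ions: they are isoelectronic (10 e⁻) and Mg has more protons than F (12 vs 9), making Mg^2+ smaller — yet in this decreasing list Mg^2+ sits before F^-. Nothing else is reversed, so Mg^2+ should move one place to the right.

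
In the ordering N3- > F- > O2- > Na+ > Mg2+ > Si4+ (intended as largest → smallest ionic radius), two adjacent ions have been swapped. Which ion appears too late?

Check each adjacent pair. F- and O2- are reversed: they are isoelectronic (10 e⁻) and F has more protons than O (9 vs 8), making F- smaller. No other neighbouring pair contradicts the periodic trends, so O2- is the ion listed too late.

O2-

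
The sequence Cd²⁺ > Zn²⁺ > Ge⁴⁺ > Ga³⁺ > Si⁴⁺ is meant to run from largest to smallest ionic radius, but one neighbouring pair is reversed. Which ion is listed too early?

Ge⁴⁺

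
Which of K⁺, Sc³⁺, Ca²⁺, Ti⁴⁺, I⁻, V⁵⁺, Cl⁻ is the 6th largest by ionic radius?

Tabulating Z and e⁻: V⁵⁺ (Z=23, 18 e⁻), Ti⁴⁺ (Z=22, 18 e⁻), Sc³⁺ (Z=21, 18 e⁻), Ca²⁺ (Z=20, 18 e⁻), K⁺ (Z=19, 18 e⁻), Cl⁻ (Z=17, 18 e⁻), I⁻ (Z=53, 54 e⁻). V⁵⁺ < Ti⁴⁺ (isoelectronic, higher Z=23 is smaller); Ti⁴⁺ < Sc³⁺ (isoelectronic, higher Z=22 is smaller); Sc³⁺ < Ca²⁺ (both 18 e⁻, Z=21>20); Ca²⁺ < K⁺ (both 18 e⁻, Z=20>19); K⁺ < Cl⁻ (both 18 e⁻, Z=19>17); Cl⁻ < I⁻ (same group, period 3 vs 5).
That gives V⁵⁺ < Ti⁴⁺ < Sc³⁺ < Ca²⁺ < K⁺ < Cl⁻ < I⁻. From the largest end, number 6 is Ti⁴⁺.

Ti⁴⁺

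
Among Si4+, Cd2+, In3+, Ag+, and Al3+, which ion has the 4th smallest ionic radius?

Cd2+

Work out protons and electrons: Si4+ (Z=14, 10 e⁻), Al3+ (Z=13, 10 e⁻), In3+ (Z=49, 46 e⁻), Cd2+ (Z=48, 46 e⁻), Ag+ (Z=47, 46 e⁻). Si4+ < Al3+ (both 10 e⁻, Z=14>13); Al3+ < In3+ (same group, 2 shells fewer); In3+ < Cd2+ (both 46 e⁻, Z=49>48); Cd2+ < Ag+ (both 46 e⁻, Z=48>47).
That gives Si4+ < Al3+ < In3+ < Cd2+ < Ag+. From the smallest end, number 4 is Cd2+.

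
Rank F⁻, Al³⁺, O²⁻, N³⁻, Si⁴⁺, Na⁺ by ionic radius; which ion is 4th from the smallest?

These species are isoelectronic with 10 electrons. The only difference is the number of protons: Si⁴⁺ (Z=14), Al³⁺ (Z=13), Na⁺ (Z=11), F⁻ (Z=9), O²⁻ (Z=8), N³⁻ (Z=7). The strongest nuclear pull (Si⁴⁺) gives the smallest ion.
That gives Si⁴⁺ < Al³⁺ < Na⁺ < F⁻ < O²⁻ < N³⁻. From the smallest end, number 4 is F⁻.

F⁻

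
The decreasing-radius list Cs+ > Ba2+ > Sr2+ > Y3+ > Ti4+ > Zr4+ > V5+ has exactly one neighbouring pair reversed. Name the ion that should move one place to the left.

Scanning neighbour by neighbour, only Ti4+/Zr4+ violates a trend: same group and charge — period 4 sits above period 5, so Ti4+ is smaller. That makes Zr4+ the one sitting a position late relative to where it belongs.

Zr4+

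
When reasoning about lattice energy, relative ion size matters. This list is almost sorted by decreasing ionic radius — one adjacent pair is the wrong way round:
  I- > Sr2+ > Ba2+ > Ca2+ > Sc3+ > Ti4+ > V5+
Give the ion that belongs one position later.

Sr2+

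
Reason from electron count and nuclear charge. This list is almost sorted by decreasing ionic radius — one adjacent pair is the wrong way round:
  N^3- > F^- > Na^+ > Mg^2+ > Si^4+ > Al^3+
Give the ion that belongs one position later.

Compare adjacent ions: Si^4+ and Al^3+ share 10 electrons; the higher nuclear charge on Si (Z=14) contracts it more, so Si^4+ < Al^3+ — yet in this decreasing list Si^4+ sits before Al^3+. Nothing else is reversed, so Si^4+ should move one place to the right.

Si^4+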